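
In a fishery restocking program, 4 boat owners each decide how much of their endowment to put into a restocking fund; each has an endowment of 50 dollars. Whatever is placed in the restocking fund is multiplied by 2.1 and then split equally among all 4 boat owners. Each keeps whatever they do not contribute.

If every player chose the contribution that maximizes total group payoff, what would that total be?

420.00 dollars

Each contributed unit returns 2.100 to the group as a whole (0.5250 to each of 4 players), which exceeds 1, so the social optimum is full contribution: group total = 2.100 × 200 = 420.00.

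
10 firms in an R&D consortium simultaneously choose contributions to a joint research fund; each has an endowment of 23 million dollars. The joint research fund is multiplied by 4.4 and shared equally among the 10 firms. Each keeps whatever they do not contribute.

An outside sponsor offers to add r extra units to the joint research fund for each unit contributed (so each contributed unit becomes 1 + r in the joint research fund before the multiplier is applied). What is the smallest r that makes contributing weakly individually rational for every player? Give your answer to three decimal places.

1.273

With matching at rate r, one contributed unit becomes (1 + r) in the joint research fund and returns 4.4 × (1 + r) / 10 to the contributor.
Setting this equal to 1: 1 + r = 10/4.4 = 2.2727.
So the minimum matching rate is r = 2.2727 − 1 = 1.273.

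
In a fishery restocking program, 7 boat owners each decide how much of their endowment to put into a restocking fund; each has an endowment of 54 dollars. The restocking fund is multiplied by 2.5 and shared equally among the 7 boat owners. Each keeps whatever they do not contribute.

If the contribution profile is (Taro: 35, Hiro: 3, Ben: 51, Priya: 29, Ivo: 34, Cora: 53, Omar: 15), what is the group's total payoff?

708.00 dollars

Total contributed: 35 + 3 + 51 + 29 + 34 + 53 + 15 = 220; total kept: 7 × 54 − 220 = 158.
The restocking fund pays out 2.5 × 220 = 550.00 in aggregate.
Group total = 158 + 550.00 = 708.00.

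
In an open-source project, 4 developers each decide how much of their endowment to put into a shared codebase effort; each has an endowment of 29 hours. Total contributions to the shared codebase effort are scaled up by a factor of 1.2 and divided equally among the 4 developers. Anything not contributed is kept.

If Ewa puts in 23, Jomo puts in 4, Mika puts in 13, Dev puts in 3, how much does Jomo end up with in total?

Total contributed: 23 + 4 + 13 + 3 = 43.
Each receives 1.2 × 43 / 4 = 12.90 from the shared codebase effort.
Jomo keeps 29 − 4 = 25, so Jomo's payoff is 25 + 12.90 = 37.90.

37.90 hours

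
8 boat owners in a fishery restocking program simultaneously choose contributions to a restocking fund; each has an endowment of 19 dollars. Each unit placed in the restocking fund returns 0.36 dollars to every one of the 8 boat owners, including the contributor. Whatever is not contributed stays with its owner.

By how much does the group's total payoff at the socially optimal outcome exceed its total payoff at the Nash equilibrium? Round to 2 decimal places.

The private return per contributed unit is 0.36 < 1, so contributing 0 is dominant for every player. At the Nash equilibrium everyone keeps their 19, and the group total is 8 × 19 = 152.
Each contributed unit returns 2.880 to the group as a whole (0.36 to each of 8 players), which exceeds 1, so the social optimum is full contribution: group total = 2.880 × 152 = 437.76.
Efficiency loss = 437.76 − 152 = 285.76.

285.76 dollars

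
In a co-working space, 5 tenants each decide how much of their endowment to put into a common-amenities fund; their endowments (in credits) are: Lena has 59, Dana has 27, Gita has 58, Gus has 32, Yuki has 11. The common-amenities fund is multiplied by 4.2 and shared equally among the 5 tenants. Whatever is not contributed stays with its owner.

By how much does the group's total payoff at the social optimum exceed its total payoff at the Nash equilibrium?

The private return per contributed unit is 4.2/5 = 0.8400 < 1 for every player regardless of endowment, so the Nash equilibrium is zero contribution and the group total is Σ E_j = 59 + 27 + 58 + 32 + 11 = 187.
Each contributed unit returns 4.200 to the group, so the social optimum is full contribution by everyone: group total = 4.200 × 187 = 785.40.
Efficiency loss = (4.200 − 1) × 187 = 598.40.

598.40 credits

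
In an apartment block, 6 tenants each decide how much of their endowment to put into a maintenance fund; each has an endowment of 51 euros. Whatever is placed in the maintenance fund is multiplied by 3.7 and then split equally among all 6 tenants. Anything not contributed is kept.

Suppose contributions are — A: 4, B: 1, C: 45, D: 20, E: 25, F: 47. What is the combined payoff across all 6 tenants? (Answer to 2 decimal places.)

689.40 euros

Total contributed: 4 + 1 + 45 + 20 + 25 + 47 = 142; total kept: 6 × 51 − 142 = 164.
The maintenance fund pays out 3.7 × 142 = 525.40 in aggregate.
Group total = 164 + 525.40 = 689.40.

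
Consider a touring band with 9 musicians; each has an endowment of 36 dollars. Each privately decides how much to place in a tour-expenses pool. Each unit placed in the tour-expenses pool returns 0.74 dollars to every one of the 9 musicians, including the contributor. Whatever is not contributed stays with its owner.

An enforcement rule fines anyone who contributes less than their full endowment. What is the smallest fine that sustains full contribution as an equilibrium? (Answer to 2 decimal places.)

9.36 dollars

Given the others contribute fully, the best deviation is to contribute 0 (any partial contribution still incurs the fine and gives up units whose private return 0.74 is below 1).
Deviating from 36 to 0 saves 36 dollars but forfeits the deviator's share of the drop in the tour-expenses pool: 0.74 × 36 = 26.64.
So the deviation gain is 36 − 26.64 = 9.36, and the fine must be at least 9.36 dollars to wipe it out.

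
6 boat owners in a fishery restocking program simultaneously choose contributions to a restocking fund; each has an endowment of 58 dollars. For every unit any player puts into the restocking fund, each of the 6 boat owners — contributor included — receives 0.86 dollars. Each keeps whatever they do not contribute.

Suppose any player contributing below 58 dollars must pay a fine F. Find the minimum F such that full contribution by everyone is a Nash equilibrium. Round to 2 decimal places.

Given the others contribute fully, the best deviation is to contribute 0 (any partial contribution still incurs the fine and gives up units whose private return 0.86 is below 1).
Deviating from 58 to 0 saves 58 dollars but forfeits the deviator's share of the drop in the restocking fund: 0.86 × 58 = 49.88.
So the deviation gain is 58 − 49.88 = 8.12, and the fine must be at least 8.12 dollars to wipe it out.

8.12 dollars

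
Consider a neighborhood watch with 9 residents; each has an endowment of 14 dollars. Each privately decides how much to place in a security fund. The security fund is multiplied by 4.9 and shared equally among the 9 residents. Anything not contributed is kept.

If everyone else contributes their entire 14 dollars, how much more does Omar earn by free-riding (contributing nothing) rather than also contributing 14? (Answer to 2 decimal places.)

6.38 dollars

Switching from a contribution of 14 to 0 lets Omar keep an extra 14 dollars, but lowers the security fund by 14, which costs Omar their own share of that drop: 4.9/9 × 14 = 7.62.
Net gain = 14 − 7.62 = 6.38. The private return per contributed unit (0.5444) is below 1, so free-riding is indeed the best response regardless of what the others do.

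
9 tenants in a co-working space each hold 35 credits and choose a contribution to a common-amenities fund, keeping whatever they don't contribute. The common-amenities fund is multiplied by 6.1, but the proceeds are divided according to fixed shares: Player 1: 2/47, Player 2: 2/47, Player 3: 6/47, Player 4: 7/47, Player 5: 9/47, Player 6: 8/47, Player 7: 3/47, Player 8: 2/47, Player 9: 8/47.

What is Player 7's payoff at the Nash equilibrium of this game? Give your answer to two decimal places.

Each unit j contributes comes back to j as 6.1 × (j's share), so j prefers to contribute only if that share exceeds 1/6.1 = 0.1639; otherwise keeping the unit dominates.
The shares above 0.1639 belong to Player 5, Player 6 and Player 9, contributing 35 each; the remaining 6 contribute 0. Total contributed: 105.
Player 7 keeps 35 and receives 6.1 × 105 × 3/47 = 40.88 from the common-amenities fund, for a payoff of 75.88.

75.88 credits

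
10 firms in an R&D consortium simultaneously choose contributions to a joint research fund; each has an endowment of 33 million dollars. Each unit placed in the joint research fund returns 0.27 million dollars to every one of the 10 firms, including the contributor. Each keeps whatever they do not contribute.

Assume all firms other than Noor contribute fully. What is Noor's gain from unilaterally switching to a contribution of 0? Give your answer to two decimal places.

Switching from a contribution of 33 to 0 lets Noor keep an extra 33 million dollars, but lowers the joint research fund by 33, which costs Noor their own share of that drop: 0.27 × 33 = 8.91.
Net gain = 33 − 8.91 = 24.09. The private return per contributed unit (0.27) is below 1, so free-riding is indeed the best response regardless of what the others do.

24.09 million dollars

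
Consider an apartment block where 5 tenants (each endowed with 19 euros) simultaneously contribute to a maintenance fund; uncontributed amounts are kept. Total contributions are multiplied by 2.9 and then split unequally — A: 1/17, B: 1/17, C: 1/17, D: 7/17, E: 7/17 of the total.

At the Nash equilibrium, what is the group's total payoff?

For player j, contributing a unit is worthwhile iff 2.9 × (j's share) ≥ 1, i.e. iff j's share is at least 0.3448.
D and E are above the threshold, contributing 19 each; the remaining 3 contribute 0. Total contributed: 38.
The maintenance fund pays out 2.9 × 38 = 110.20 in total (split across the unequal shares, but the aggregate is all that matters for the group sum).
The 3 free-riders keep 19 each, adding 57. Group total = 57 + 110.20 = 167.20.

167.20 euros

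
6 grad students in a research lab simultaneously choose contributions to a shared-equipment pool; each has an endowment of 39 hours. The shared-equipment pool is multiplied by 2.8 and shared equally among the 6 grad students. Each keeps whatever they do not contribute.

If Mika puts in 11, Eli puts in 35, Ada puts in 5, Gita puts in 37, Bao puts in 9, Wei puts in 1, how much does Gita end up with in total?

Total contributed: 11 + 35 + 5 + 37 + 9 + 1 = 98.
Each receives 2.8 × 98 / 6 = 45.73 from the shared-equipment pool.
Gita keeps 39 − 37 = 2, so Gita's payoff is 2 + 45.73 = 47.73.

47.73 hours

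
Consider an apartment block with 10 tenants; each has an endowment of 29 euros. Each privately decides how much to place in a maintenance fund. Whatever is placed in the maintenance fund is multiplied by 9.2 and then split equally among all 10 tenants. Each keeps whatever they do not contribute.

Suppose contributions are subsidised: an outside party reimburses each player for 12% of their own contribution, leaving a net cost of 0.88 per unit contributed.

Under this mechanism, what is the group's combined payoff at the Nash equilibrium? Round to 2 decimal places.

2702.80 euros

Under the mechanism each unit contributed yields (9.2/10) / 0.88 = 1.0455 back to its contributor per unit of net cost, which exceeds 1, making full contribution the dominant choice for everyone.
At the Nash equilibrium everyone contributes 29. Group total payoff = 10 × (29 × 0.12 + 9.2 × 29) = 2702.80.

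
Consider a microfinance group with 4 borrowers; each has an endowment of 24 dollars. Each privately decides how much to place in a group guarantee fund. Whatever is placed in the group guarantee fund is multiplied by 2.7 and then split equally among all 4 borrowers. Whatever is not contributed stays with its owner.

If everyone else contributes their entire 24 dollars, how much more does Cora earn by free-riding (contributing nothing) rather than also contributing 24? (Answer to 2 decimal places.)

7.80 dollars

Switching from a contribution of 24 to 0 lets Cora keep an extra 24 dollars, but lowers the group guarantee fund by 24, which costs Cora their own share of that drop: 2.7/4 × 24 = 16.20.
Net gain = 24 − 16.20 = 7.80. The private return per contributed unit (0.6750) is below 1, so free-riding is indeed the best response regardless of what the others do.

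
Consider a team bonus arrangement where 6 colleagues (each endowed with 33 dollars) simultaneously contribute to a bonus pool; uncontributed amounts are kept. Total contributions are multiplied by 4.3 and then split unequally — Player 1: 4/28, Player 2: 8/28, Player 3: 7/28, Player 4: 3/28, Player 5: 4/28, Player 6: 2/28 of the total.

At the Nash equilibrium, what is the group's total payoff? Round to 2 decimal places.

415.80 dollars

Each unit j contributes comes back to j as 4.3 × (j's share), so j prefers to contribute only if that share exceeds 1/4.3 = 0.2326; otherwise keeping the unit dominates.
The shares above 0.2326 belong to Player 2 and Player 3, contributing 33 each; the remaining 4 contribute 0. Total contributed: 66.
The bonus pool pays out 4.3 × 66 = 283.80 in total (split across the unequal shares, but the aggregate is all that matters for the group sum).
The 4 free-riders keep 33 each, adding 132. Group total = 132 + 283.80 = 415.80.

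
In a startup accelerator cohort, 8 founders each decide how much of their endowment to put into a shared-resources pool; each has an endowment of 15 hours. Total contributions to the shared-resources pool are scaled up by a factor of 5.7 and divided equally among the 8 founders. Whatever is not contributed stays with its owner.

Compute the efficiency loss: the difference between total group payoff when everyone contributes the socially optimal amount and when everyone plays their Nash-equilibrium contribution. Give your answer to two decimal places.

Each contributed unit returns 5.7/8 = 0.7125 to its contributor — below 1 — so contributing 0 is dominant for every player. At the Nash equilibrium everyone keeps their 15, and the group total is 8 × 15 = 120.
Each contributed unit returns 5.700 to the group as a whole (0.7125 to each of 8 players), which exceeds 1, so the social optimum is full contribution: group total = 5.700 × 120 = 684.00.
Efficiency loss = 684.00 − 120 = 564.00.

564.00 hours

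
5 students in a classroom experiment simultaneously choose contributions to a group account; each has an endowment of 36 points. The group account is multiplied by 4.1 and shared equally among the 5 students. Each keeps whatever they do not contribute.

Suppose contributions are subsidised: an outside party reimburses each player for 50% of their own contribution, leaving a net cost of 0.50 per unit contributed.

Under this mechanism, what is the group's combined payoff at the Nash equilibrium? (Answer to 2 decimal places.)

Under the mechanism each unit contributed yields (4.1/5) / 0.50 = 1.6400 back to its contributor per unit of net cost, which exceeds 1, making full contribution the dominant choice for everyone.
So the Nash equilibrium is full contribution by all 5; the group earns 5 × (36 × 0.50 + 4.1 × 36) = 828.00.

828.00 points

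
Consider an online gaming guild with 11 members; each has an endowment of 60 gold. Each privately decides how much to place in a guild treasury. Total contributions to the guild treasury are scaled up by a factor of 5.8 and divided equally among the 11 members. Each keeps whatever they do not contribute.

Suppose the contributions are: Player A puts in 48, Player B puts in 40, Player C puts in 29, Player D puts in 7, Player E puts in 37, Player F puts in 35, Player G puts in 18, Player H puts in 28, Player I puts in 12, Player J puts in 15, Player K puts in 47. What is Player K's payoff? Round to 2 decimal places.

179.62 gold

Total contributed: 48 + 40 + 29 + 7 + 37 + 35 + 18 + 28 + 12 + 15 + 47 = 316.
Each receives 5.8 × 316 / 11 = 166.62 from the guild treasury.
Player K keeps 60 − 47 = 13, so Player K's payoff is 13 + 166.62 = 179.62.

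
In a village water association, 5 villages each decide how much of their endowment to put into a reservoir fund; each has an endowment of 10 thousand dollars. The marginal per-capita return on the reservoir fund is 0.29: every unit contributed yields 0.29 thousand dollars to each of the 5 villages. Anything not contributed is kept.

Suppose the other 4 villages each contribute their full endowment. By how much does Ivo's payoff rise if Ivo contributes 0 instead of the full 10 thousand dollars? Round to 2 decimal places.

7.10 thousand dollars

Switching from a contribution of 10 to 0 lets Ivo keep an extra 10 thousand dollars, but lowers the reservoir fund by 10, which costs Ivo their own share of that drop: 0.29 × 10 = 2.90.
Net gain = 10 − 2.90 = 7.10. The private return per contributed unit (0.29) is below 1, so free-riding is indeed the best response regardless of what the others do.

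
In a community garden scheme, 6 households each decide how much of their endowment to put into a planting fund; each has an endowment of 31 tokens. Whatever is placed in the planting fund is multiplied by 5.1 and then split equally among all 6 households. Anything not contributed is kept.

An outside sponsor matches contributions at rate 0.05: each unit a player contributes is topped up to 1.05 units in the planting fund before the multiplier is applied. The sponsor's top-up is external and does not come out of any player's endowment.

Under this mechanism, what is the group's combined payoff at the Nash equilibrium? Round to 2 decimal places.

186.00 tokens

Even with the mechanism, each unit contributed returns only 5.1 × 1.05 / 6 = 0.8925 per unit of net cost, so contributing nothing is still dominant.
Everyone keeps their endowment and the group total is 6 × 31 = 186.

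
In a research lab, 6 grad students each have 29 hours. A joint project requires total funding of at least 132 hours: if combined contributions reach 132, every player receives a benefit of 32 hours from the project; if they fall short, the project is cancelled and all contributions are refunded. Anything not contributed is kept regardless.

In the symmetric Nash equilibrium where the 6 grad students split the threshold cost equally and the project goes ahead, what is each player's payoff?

Equal share of the threshold: 132/6 = 22.
At this profile no one gains by cutting their contribution: any cut drops the total below 132, the project is cancelled, contributions are refunded, and the deviator ends with 29, which is less than 29 − 22 + 32 = 39. Contributing more than 22 just wastes the excess. So contributing exactly 22 is a best response.
Each player's payoff: 29 − 22 + 32 = 39.

39 hours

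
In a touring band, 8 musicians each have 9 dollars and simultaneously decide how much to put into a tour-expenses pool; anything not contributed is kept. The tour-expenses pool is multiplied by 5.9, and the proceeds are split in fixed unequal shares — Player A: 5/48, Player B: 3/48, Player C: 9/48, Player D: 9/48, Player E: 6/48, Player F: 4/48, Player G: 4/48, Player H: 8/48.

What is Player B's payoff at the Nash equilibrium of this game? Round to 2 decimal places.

Each unit j contributes comes back to j as 5.9 × (j's share), so j prefers to contribute only if that share exceeds 1/5.9 = 0.1695; otherwise keeping the unit dominates.
The shares above 0.1695 belong to Player C and Player D, contributing 9 each; the remaining 6 contribute 0. Total contributed: 18.
Player B keeps 9 and receives 5.9 × 18 × 3/48 = 6.64 from the tour-expenses pool, for a payoff of 15.64.

15.64 dollars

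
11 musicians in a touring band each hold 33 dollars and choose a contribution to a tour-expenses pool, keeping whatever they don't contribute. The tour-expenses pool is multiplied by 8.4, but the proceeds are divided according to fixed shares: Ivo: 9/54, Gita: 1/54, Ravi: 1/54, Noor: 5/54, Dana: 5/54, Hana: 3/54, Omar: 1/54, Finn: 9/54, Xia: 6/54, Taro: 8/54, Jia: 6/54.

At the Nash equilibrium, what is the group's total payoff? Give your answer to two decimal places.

1095.60 dollars

A player with share s gets back 8.4·s per unit contributed, so full contribution is dominant for anyone with s > 1/8.4 = 0.1190 and zero contribution is dominant for anyone below.
Ivo, Finn and Taro are above the threshold, contributing 33 each; the remaining 8 contribute 0. Total contributed: 99.
The tour-expenses pool pays out 8.4 × 99 = 831.60 in total (split across the unequal shares, but the aggregate is all that matters for the group sum).
The 8 free-riders keep 33 each, adding 264. Group total = 264 + 831.60 = 1095.60.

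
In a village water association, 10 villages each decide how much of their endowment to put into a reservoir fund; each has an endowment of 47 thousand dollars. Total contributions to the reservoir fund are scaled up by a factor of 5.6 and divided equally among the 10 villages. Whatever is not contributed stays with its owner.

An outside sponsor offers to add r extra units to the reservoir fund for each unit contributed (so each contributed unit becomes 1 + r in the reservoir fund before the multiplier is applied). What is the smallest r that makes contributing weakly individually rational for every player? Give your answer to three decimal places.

With matching at rate r, one contributed unit becomes (1 + r) in the reservoir fund and returns 5.6 × (1 + r) / 10 to the contributor.
Setting this equal to 1: 1 + r = 10/5.6 = 1.7857.
So the minimum matching rate is r = 1.7857 − 1 = 0.786.

0.786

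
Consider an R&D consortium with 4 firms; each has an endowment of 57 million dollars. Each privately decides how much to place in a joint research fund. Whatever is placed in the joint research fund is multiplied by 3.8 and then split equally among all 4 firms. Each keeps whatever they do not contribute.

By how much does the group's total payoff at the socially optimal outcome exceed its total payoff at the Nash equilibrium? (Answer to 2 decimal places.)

638.40 million dollars

Each contributed unit returns 3.8/4 = 0.9500 to its contributor — below 1 — so contributing 0 is dominant for every player. At the Nash equilibrium everyone keeps their 57, and the group total is 4 × 57 = 228.
Each contributed unit returns 3.800 to the group as a whole (0.9500 to each of 4 players), which exceeds 1, so the social optimum is full contribution: group total = 3.800 × 228 = 866.40.
Efficiency loss = 866.40 − 228 = 638.40.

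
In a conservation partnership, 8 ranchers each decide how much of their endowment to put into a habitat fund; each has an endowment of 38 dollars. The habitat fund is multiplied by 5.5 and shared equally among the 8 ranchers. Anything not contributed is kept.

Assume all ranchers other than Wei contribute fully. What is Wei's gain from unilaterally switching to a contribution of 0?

11.88 dollars

Switching from a contribution of 38 to 0 lets Wei keep an extra 38 dollars, but lowers the habitat fund by 38, which costs Wei their own share of that drop: 5.5/8 × 38 = 26.12.
Net gain = 38 − 26.12 = 11.88. The private return per contributed unit (0.6875) is below 1, so free-riding is indeed the best response regardless of what the others do.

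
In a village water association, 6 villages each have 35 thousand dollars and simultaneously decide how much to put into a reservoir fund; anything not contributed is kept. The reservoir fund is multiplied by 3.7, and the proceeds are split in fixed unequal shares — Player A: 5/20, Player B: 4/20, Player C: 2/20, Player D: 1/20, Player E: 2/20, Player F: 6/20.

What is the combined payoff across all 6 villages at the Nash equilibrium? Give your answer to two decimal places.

304.50 thousand dollars

Each unit j contributes comes back to j as 3.7 × (j's share), so j prefers to contribute only if that share exceeds 1/3.7 = 0.2703; otherwise keeping the unit dominates.
Player F alone (share 6/20) is above the threshold, contributing 35; the remaining 5 contribute 0. Total contributed: 35.
The reservoir fund pays out 3.7 × 35 = 129.50 in total (split across the unequal shares, but the aggregate is all that matters for the group sum).
The 5 free-riders keep 35 each, adding 175. Group total = 175 + 129.50 = 304.50.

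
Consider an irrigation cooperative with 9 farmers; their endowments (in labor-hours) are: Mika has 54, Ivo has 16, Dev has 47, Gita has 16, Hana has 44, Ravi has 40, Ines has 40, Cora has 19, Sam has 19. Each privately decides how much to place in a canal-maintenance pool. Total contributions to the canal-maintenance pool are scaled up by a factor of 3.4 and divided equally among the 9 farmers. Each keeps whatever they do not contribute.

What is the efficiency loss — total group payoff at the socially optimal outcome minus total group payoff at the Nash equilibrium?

708.00 labor-hours

The private return per contributed unit is 3.4/9 = 0.3778 < 1 for every player regardless of endowment, so the Nash equilibrium is zero contribution and the group total is Σ E_j = 54 + 16 + 47 + 16 + 44 + 40 + 40 + 19 + 19 = 295.
Each contributed unit returns 3.400 to the group, so the social optimum is full contribution by everyone: group total = 3.400 × 295 = 1003.00.
Efficiency loss = (3.400 − 1) × 295 = 708.00.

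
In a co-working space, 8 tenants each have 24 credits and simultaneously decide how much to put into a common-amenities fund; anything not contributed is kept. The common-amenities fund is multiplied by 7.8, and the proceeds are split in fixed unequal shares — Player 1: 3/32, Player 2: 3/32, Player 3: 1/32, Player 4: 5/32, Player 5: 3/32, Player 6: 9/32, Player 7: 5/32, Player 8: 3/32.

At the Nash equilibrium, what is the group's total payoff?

A player with share s gets back 7.8·s per unit contributed, so full contribution is dominant for anyone with s > 1/7.8 = 0.1282 and zero contribution is dominant for anyone below.
Player 4, Player 6 and Player 7 are above the threshold, contributing 24 each; the remaining 5 contribute 0. Total contributed: 72.
The common-amenities fund pays out 7.8 × 72 = 561.60 in total (split across the unequal shares, but the aggregate is all that matters for the group sum).
The 5 free-riders keep 24 each, adding 120. Group total = 120 + 561.60 = 681.60.

681.60 credits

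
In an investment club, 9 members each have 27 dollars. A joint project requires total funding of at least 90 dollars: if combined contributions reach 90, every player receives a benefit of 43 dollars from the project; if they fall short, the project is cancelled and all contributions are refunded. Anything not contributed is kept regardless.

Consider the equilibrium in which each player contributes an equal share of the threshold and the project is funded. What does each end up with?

60 dollars

Equal share of the threshold: 90/9 = 10.
At this profile no one gains by cutting their contribution: any cut drops the total below 90, the project is cancelled, contributions are refunded, and the deviator ends with 27, which is less than 27 − 10 + 43 = 60. Contributing more than 10 just wastes the excess. So contributing exactly 10 is a best response.
Each player's payoff: 27 − 10 + 43 = 60.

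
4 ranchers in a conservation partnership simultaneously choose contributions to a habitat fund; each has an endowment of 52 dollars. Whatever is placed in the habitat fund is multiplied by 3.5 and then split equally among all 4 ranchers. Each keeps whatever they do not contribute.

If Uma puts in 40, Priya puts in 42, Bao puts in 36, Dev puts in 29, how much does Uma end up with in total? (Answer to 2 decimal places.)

Total contributed: 40 + 42 + 36 + 29 = 147.
Each receives 3.5 × 147 / 4 = 128.63 from the habitat fund.
Uma keeps 52 − 40 = 12, so Uma's payoff is 12 + 128.63 = 140.63.

140.63 dollars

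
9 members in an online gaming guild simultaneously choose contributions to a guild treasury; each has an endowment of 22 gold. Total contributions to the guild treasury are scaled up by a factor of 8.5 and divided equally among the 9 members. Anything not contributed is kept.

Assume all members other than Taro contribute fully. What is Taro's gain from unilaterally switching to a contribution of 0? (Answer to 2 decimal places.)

Switching from a contribution of 22 to 0 lets Taro keep an extra 22 gold, but lowers the guild treasury by 22, which costs Taro their own share of that drop: 8.5/9 × 22 = 20.78.
Net gain = 22 − 20.78 = 1.22. The private return per contributed unit (0.9444) is below 1, so free-riding is indeed the best response regardless of what the others do.

1.22 gold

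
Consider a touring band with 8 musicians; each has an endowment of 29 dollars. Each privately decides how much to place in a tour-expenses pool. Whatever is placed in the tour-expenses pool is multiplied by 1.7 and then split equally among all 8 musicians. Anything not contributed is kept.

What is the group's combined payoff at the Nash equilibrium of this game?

Each contributed unit returns 1.7/8 = 0.2125 to its contributor — below 1 — so contributing 0 is dominant for every player. At the Nash equilibrium everyone keeps their 29, and the group total is 8 × 29 = 232.

232.00 dollars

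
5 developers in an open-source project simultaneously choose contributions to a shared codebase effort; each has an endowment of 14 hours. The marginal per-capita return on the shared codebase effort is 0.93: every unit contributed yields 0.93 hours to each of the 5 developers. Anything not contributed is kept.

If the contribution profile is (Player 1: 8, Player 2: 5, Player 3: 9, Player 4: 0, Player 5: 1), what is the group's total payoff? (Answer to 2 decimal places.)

Total contributed: 8 + 5 + 9 + 0 + 1 = 23; total kept: 5 × 14 − 23 = 47.
The shared codebase effort pays out 0.93 × 5 × 23 = 106.95 in aggregate.
Group total = 47 + 106.95 = 153.95.

153.95 hours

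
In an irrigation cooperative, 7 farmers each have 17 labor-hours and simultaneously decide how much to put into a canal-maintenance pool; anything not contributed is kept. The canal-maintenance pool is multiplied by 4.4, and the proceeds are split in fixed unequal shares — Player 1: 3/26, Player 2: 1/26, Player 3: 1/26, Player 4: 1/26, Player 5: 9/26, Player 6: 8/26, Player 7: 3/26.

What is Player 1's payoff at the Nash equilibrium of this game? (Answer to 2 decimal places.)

34.26 labor-hours

Player j's private return per contributed unit is 4.4 × (j's share). Contributing is weakly dominant for j when that share is at least 1/4.4 = 0.2273, and contributing 0 is dominant otherwise.
The shares above 0.2273 belong to Player 5 and Player 6, contributing 17 each; the remaining 5 contribute 0. Total contributed: 34.
Player 1 keeps 17 and receives 4.4 × 34 × 3/26 = 17.26 from the canal-maintenance pool, for a payoff of 34.26.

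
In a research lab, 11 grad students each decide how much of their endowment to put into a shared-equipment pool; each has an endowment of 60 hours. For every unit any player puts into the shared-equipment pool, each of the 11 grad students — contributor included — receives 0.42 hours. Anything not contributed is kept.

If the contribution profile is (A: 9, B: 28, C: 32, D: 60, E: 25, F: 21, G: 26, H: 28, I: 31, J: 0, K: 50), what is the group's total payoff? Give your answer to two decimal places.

1782.20 hours

Total contributed: 9 + 28 + 32 + 60 + 25 + 21 + 26 + 28 + 31 + 0 + 50 = 310; total kept: 11 × 60 − 310 = 350.
The shared-equipment pool pays out 0.42 × 11 × 310 = 1432.20 in aggregate.
Group total = 350 + 1432.20 = 1782.20.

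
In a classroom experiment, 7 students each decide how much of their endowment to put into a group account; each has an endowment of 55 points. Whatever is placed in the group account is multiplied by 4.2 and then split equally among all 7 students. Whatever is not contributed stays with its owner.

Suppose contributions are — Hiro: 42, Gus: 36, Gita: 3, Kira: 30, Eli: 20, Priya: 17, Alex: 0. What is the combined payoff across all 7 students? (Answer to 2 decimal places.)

858.60 points

Total contributed: 42 + 36 + 3 + 30 + 20 + 17 + 0 = 148; total kept: 7 × 55 − 148 = 237.
The group account pays out 4.2 × 148 = 621.60 in aggregate.
Group total = 237 + 621.60 = 858.60.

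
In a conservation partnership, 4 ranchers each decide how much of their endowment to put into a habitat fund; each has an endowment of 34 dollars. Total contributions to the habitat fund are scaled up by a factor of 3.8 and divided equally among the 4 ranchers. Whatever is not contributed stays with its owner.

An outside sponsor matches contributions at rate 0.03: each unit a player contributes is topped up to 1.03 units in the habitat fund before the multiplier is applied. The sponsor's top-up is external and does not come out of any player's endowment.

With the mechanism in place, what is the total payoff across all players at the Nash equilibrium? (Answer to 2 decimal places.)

With the mechanism, a contributed unit returns 3.8 × 1.03 / 4 = 0.9785 per unit of net cost — still below 1 — so contributing 0 remains dominant for every player.
At the Nash equilibrium no one contributes; group total payoff = 4 × 34 = 136.

136.00 dollars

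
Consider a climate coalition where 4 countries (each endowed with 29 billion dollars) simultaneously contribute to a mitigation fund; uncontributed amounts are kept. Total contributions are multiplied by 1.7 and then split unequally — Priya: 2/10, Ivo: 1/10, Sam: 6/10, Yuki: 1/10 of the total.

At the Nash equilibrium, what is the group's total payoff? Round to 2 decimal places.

For player j, contributing a unit is worthwhile iff 1.7 × (j's share) ≥ 1, i.e. iff j's share is at least 0.5882.
Only Sam (6/10) clears that bar, contributing 29; the remaining 3 contribute 0. Total contributed: 29.
The mitigation fund pays out 1.7 × 29 = 49.30 in total (split across the unequal shares, but the aggregate is all that matters for the group sum).
The 3 free-riders keep 29 each, adding 87. Group total = 87 + 49.30 = 136.30.

136.30 billion dollars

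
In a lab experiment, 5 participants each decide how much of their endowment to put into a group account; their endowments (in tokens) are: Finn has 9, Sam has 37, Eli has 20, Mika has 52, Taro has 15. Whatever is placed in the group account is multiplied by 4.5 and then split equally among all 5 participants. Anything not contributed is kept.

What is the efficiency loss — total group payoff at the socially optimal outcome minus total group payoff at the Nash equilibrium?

The private return per contributed unit is 4.5/5 = 0.9000 < 1 for every player regardless of endowment, so the Nash equilibrium is zero contribution and the group total is Σ E_j = 9 + 37 + 20 + 52 + 15 = 133.
Each contributed unit returns 4.500 to the group, so the social optimum is full contribution by everyone: group total = 4.500 × 133 = 598.50.
Efficiency loss = (4.500 − 1) × 133 = 465.50.

465.50 tokens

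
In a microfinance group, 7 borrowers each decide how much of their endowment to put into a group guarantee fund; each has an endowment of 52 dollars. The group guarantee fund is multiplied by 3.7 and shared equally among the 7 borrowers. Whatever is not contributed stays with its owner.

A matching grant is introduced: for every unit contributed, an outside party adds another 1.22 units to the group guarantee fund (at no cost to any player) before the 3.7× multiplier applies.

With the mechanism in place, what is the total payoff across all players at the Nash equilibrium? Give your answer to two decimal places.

2989.90 dollars

With the mechanism, a contributed unit returns 3.7 × 2.22 / 7 = 1.1734 per unit of net cost to the contributor — now above 1 — so contributing fully is weakly dominant for every player.
At the Nash equilibrium everyone contributes 52. Group total payoff = 3.7 × 2.22 × 364 = 2989.90.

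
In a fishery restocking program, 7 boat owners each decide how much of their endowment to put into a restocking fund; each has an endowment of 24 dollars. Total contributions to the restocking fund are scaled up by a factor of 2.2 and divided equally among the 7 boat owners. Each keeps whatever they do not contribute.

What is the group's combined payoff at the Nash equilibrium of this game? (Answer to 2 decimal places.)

168.00 dollars

Each contributed unit returns 2.2/7 = 0.3143 to its contributor — below 1 — so contributing 0 is dominant for every player. At the Nash equilibrium everyone keeps their 24, and the group total is 7 × 24 = 168.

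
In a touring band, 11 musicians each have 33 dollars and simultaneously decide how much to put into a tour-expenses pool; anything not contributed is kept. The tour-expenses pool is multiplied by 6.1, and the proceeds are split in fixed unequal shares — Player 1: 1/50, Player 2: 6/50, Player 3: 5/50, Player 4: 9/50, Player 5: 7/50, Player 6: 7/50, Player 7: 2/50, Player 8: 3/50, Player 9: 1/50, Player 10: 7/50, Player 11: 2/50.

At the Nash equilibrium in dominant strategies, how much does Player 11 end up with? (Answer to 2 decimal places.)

41.05 dollars

Player j's private return per contributed unit is 6.1 × (j's share). Contributing is weakly dominant for j when that share is at least 1/6.1 = 0.1639, and contributing 0 is dominant otherwise.
Player 4 alone (share 9/50) is above the threshold, contributing 33; the remaining 10 contribute 0. Total contributed: 33.
Player 11 keeps 33 and receives 6.1 × 33 × 2/50 = 8.05 from the tour-expenses pool, for a payoff of 41.05.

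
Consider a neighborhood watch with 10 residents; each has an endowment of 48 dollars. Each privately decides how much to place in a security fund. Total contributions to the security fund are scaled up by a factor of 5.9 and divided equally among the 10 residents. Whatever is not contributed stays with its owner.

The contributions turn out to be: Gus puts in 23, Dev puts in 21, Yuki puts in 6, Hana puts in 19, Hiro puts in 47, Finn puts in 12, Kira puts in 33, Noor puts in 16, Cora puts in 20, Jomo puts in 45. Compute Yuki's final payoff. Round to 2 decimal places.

Total contributed: 23 + 21 + 6 + 19 + 47 + 12 + 33 + 16 + 20 + 45 = 242.
Each receives 5.9 × 242 / 10 = 142.78 from the security fund.
Yuki keeps 48 − 6 = 42, so Yuki's payoff is 42 + 142.78 = 184.78.

184.78 dollars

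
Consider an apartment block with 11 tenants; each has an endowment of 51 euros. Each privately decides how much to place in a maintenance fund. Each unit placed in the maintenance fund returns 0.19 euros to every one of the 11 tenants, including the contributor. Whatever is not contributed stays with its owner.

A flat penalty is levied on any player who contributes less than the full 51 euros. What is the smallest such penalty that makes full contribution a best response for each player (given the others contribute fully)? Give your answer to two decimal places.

41.31 euros

Given the others contribute fully, the best deviation is to contribute 0 (any partial contribution still incurs the fine and gives up units whose private return 0.19 is below 1).
Deviating from 51 to 0 saves 51 euros but forfeits the deviator's share of the drop in the maintenance fund: 0.19 × 51 = 9.69.
So the deviation gain is 51 − 9.69 = 41.31, and the fine must be at least 41.31 euros to wipe it out.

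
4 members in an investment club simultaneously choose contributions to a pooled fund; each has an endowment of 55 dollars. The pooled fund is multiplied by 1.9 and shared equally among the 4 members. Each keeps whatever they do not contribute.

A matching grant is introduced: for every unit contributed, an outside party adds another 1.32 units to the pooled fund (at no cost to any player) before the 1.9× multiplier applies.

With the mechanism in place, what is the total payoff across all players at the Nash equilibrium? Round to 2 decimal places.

Under the mechanism each unit contributed yields 1.9 × 2.32 / 4 = 1.1020 back to its contributor per unit of net cost, which exceeds 1, making full contribution the dominant choice for everyone.
At the Nash equilibrium everyone contributes 55. Group total payoff = 1.9 × 2.32 × 220 = 969.76.

969.76 dollars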